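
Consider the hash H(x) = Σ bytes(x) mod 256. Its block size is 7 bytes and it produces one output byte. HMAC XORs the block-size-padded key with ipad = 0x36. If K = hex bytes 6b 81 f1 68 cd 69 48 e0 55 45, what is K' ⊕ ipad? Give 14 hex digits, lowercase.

Key hex bytes 6b 81 f1 68 cd 69 48 e0 55 45 is 10 bytes > B = 7, so hash it first: H(key) = 3d, then zero-pad to 7 bytes: K' = 3d 00 00 00 00 00 00.
XOR each byte with 0x36: 3d⊕36=0b, 00⊕36=36, 00⊕36=36, 00⊕36=36, 00⊕36=36, 00⊕36=36, 00⊕36=36.

0b363636363636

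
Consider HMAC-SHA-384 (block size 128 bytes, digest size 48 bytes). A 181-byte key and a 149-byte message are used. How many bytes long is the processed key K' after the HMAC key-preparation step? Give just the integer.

Key is 181 > 128 bytes, so it is hashed to 48 bytes then zero-padded to 128: |K'| = 128.

128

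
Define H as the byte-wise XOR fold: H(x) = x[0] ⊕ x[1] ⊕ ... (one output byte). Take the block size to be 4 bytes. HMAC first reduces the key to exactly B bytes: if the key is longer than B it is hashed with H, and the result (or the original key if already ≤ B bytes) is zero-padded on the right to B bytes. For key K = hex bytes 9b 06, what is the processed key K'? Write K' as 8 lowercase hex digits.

9b060000

Key hex bytes 9b 06 is 2 bytes ≤ B = 4; zero-pad to 4 bytes: K' = 9b 06 00 00.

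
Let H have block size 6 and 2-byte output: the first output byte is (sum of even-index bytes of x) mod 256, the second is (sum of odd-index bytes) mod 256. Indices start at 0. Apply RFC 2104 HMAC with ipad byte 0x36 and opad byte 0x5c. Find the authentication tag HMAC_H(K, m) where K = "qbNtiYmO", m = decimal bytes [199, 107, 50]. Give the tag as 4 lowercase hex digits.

89f9

Key "qbNtiYmO" = 71 62 4e 74 69 59 6d 4f is 8 bytes > B = 6, so hash it first: H(key) = 95 7e, then zero-pad to 6 bytes: K' = 95 7e 00 00 00 00.
K' ⊕ ipad = a3 48 36 36 36 36.  K' ⊕ opad = c9 22 5c 5c 5c 5c.
Inner input = (K'⊕ipad) ∥ m = a3 48 36 36 36 36 ∥ c7 6b 32.
Inner hash: even-index sum = 520 mod 256 = 8; odd-index sum = 287 mod 256 = 31 → 08 1f.
Outer input = (K'⊕opad) ∥ inner = c9 22 5c 5c 5c 5c ∥ 08 1f.
Outer hash (tag): even-index sum = 393 mod 256 = 137; odd-index sum = 249 mod 256 = 249 → 89 f9.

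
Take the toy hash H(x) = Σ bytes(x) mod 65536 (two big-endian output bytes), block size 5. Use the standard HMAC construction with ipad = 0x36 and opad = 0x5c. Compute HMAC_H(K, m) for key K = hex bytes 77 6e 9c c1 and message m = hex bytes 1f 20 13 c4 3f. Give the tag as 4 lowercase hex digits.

Key hex bytes 77 6e 9c c1 is 4 bytes ≤ B = 5; zero-pad to 5 bytes: K' = 77 6e 9c c1 00.
K' ⊕ ipad = 41 58 aa f7 36.  K' ⊕ opad = 2b 32 c0 9d 5c.
Inner input = (K'⊕ipad) ∥ m = 41 58 aa f7 36 ∥ 1f 20 13 c4 3f.
Inner hash: sum = 65+88+170+247+54+31+32+19+196+63 = 965 → 03 c5.
Outer input = (K'⊕opad) ∥ inner = 2b 32 c0 9d 5c ∥ 03 c5.
Outer hash (tag): sum = 43+50+192+157+92+3+197 = 734 → 02 de.

02de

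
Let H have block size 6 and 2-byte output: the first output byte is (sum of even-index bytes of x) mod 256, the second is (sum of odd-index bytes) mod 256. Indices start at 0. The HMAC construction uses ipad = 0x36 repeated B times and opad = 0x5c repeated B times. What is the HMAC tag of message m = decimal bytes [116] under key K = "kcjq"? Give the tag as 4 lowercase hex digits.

Key "kcjq" = 6b 63 6a 71 is 4 bytes ≤ B = 6; zero-pad to 6 bytes: K' = 6b 63 6a 71 00 00.
K' ⊕ ipad = 5d 55 5c 47 36 36.  K' ⊕ opad = 37 3f 36 2d 5c 5c.
Inner input = (K'⊕ipad) ∥ m = 5d 55 5c 47 36 36 ∥ 74.
Inner hash: even-index sum = 355 mod 256 = 99; odd-index sum = 210 mod 256 = 210 → 63 d2.
Outer input = (K'⊕opad) ∥ inner = 37 3f 36 2d 5c 5c ∥ 63 d2.
Outer hash (tag): even-index sum = 300 mod 256 = 44; odd-index sum = 410 mod 256 = 154 → 2c 9a.

2c9a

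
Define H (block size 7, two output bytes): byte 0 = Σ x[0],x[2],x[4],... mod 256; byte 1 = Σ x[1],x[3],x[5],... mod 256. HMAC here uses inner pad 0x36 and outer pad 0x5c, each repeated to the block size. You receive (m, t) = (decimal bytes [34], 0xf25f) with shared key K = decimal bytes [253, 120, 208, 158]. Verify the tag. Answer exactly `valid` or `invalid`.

invalid

Key decimal bytes [253, 120, 208, 158] = fd 78 d0 9e is 4 bytes ≤ B = 7; zero-pad to 7 bytes: K' = fd 78 d0 9e 00 00 00.
K' ⊕ ipad = cb 4e e6 a8 36 36 36; K' ⊕ opad = a1 24 8c c2 5c 5c 5c.
Inner hash: even-index sum = 541 mod 256 = 29; odd-index sum = 334 mod 256 = 78 → 1d 4e.
Outer hash (recomputed tag): even-index sum = 563 mod 256 = 51; odd-index sum = 351 mod 256 = 95 → 33 5f.
Recomputed tag = 335f; claimed = f25f → mismatch.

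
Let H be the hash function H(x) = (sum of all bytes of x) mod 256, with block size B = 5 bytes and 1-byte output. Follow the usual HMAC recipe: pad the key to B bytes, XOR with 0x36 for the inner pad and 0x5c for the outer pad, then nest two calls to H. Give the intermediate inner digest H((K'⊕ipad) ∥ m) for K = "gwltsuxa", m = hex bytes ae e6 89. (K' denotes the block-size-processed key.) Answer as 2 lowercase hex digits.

3e

Key "gwltsuxa" = 67 77 6c 74 73 75 78 61 is 8 bytes > B = 5, so hash it first: H(key) = 7f, then zero-pad to 5 bytes: K' = 7f 00 00 00 00.
K' ⊕ ipad = 49 36 36 36 36.
Inner input = 49 36 36 36 36 ∥ ae e6 89.
Inner hash: sum = 73+54+54+54+54+174+230+137 = 830; mod 256 = 62 → 3e.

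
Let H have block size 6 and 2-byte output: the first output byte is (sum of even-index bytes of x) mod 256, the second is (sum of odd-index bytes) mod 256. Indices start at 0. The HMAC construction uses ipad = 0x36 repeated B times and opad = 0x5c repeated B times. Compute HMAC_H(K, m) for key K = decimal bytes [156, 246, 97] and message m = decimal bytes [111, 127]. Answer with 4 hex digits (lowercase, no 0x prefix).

ff0d

Key decimal bytes [156, 246, 97] = 9c f6 61 is 3 bytes ≤ B = 6; zero-pad to 6 bytes: K' = 9c f6 61 00 00 00.
K' ⊕ ipad = aa c0 57 36 36 36.  K' ⊕ opad = c0 aa 3d 5c 5c 5c.
Inner input = (K'⊕ipad) ∥ m = aa c0 57 36 36 36 ∥ 6f 7f.
Inner hash: even-index sum = 422 mod 256 = 166; odd-index sum = 427 mod 256 = 171 → a6 ab.
Outer input = (K'⊕opad) ∥ inner = c0 aa 3d 5c 5c 5c ∥ a6 ab.
Outer hash (tag): even-index sum = 511 mod 256 = 255; odd-index sum = 525 mod 256 = 13 → ff 0d.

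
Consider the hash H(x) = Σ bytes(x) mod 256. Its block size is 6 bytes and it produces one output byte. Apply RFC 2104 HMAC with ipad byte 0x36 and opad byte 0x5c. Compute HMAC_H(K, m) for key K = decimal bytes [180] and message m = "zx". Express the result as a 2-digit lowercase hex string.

Key decimal bytes [180] = b4 is 1 byte ≤ B = 6; zero-pad to 6 bytes: K' = b4 00 00 00 00 00.
K' ⊕ ipad = 82 36 36 36 36 36.  K' ⊕ opad = e8 5c 5c 5c 5c 5c.
Inner input = (K'⊕ipad) ∥ m = 82 36 36 36 36 36 ∥ 7a 78.
Inner hash: sum = 130+54+54+54+54+54+122+120 = 642; mod 256 = 130 → 82.
Outer input = (K'⊕opad) ∥ inner = e8 5c 5c 5c 5c 5c ∥ 82.
Outer hash (tag): sum = 232+92+92+92+92+92+130 = 822; mod 256 = 54 → 36.

36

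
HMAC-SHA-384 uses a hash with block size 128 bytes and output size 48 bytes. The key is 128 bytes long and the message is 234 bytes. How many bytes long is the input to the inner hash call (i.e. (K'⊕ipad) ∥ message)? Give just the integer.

362

Key is 128 ≤ 128 bytes, zero-padded: |K'| = 128.
Inner input = (K'⊕ipad) ∥ m → 128 + 234 = 362 bytes.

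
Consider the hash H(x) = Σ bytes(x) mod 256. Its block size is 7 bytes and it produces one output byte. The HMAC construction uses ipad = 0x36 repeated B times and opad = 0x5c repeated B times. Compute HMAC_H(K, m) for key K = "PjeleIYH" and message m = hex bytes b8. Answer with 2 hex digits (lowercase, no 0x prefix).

96

Key "PjeleIYH" = 50 6a 65 6c 65 49 59 48 is 8 bytes > B = 7, so hash it first: H(key) = da, then zero-pad to 7 bytes: K' = da 00 00 00 00 00 00.
K' ⊕ ipad = ec 36 36 36 36 36 36.  K' ⊕ opad = 86 5c 5c 5c 5c 5c 5c.
Inner input = (K'⊕ipad) ∥ m = ec 36 36 36 36 36 36 ∥ b8.
Inner hash: sum = 236+54+54+54+54+54+54+184 = 744; mod 256 = 232 → e8.
Outer input = (K'⊕opad) ∥ inner = 86 5c 5c 5c 5c 5c 5c ∥ e8.
Outer hash (tag): sum = 134+92+92+92+92+92+92+232 = 918; mod 256 = 150 → 96.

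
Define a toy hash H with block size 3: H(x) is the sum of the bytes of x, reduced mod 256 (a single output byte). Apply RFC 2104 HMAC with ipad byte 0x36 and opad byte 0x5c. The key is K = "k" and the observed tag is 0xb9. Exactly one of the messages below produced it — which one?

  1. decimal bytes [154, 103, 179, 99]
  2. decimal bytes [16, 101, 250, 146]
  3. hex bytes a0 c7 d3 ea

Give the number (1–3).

Key "k" = 6b is 1 byte ≤ B = 3; zero-pad to 3 bytes: K' = 6b 00 00.
K' ⊕ ipad = 5d 36 36; K' ⊕ opad = 37 5c 5c.
m1: inner = H(5d 36 36 9a 67 b3 63) = e0; tag = H(37 5c 5c e0) = cf
m2: inner = H(5d 36 36 10 65 fa 92) = ca; tag = H(37 5c 5c ca) = b9 ← matches
m3: inner = H(5d 36 36 a0 c7 d3 ea) = ed; tag = H(37 5c 5c ed) = dc

2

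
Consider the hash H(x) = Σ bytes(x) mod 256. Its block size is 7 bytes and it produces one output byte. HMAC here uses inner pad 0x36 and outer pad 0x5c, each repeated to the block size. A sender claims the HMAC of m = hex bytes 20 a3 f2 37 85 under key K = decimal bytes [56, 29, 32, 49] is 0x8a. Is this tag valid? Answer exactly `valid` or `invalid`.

Key decimal bytes [56, 29, 32, 49] = 38 1d 20 31 is 4 bytes ≤ B = 7; zero-pad to 7 bytes: K' = 38 1d 20 31 00 00 00.
K' ⊕ ipad = 0e 2b 16 07 36 36 36; K' ⊕ opad = 64 41 7c 6d 5c 5c 5c.
Inner hash: sum = 14+43+22+7+54+54+54+32+163+242+55+133 = 873; mod 256 = 105 → 69.
Outer hash (recomputed tag): sum = 100+65+124+109+92+92+92+105 = 779; mod 256 = 11 → 0b.
Recomputed tag = 0b; claimed = 8a → mismatch.

invalid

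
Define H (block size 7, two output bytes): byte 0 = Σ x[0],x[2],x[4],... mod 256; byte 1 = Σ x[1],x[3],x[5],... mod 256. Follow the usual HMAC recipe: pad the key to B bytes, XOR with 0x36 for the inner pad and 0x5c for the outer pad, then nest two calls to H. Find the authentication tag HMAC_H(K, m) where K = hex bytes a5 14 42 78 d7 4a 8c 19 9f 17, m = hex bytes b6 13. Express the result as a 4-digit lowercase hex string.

Key hex bytes a5 14 42 78 d7 4a 8c 19 9f 17 is 10 bytes > B = 7, so hash it first: H(key) = e9 06, then zero-pad to 7 bytes: K' = e9 06 00 00 00 00 00.
K' ⊕ ipad = df 30 36 36 36 36 36.  K' ⊕ opad = b5 5a 5c 5c 5c 5c 5c.
Inner input = (K'⊕ipad) ∥ m = df 30 36 36 36 36 36 ∥ b6 13.
Inner hash: even-index sum = 404 mod 256 = 148; odd-index sum = 338 mod 256 = 82 → 94 52.
Outer input = (K'⊕opad) ∥ inner = b5 5a 5c 5c 5c 5c 5c ∥ 94 52.
Outer hash (tag): even-index sum = 539 mod 256 = 27; odd-index sum = 422 mod 256 = 166 → 1b a6.

1ba6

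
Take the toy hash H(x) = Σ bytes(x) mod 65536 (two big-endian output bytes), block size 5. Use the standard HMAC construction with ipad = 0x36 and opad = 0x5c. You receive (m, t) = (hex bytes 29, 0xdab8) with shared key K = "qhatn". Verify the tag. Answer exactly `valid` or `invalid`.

Key "qhatn" = 71 68 61 74 6e is exactly B = 5 bytes: K' = 71 68 61 74 6e.
K' ⊕ ipad = 47 5e 57 42 58; K' ⊕ opad = 2d 34 3d 28 32.
Inner hash: sum = 71+94+87+66+88+41 = 447 → 01 bf.
Outer hash (recomputed tag): sum = 45+52+61+40+50+1+191 = 440 → 01 b8.
Recomputed tag = 01b8; claimed = dab8 → mismatch.

invalid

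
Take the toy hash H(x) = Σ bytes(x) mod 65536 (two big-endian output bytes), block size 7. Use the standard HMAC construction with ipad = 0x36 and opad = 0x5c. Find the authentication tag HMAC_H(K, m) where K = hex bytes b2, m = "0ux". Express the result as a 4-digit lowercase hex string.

Key hex bytes b2 is 1 byte ≤ B = 7; zero-pad to 7 bytes: K' = b2 00 00 00 00 00 00.
K' ⊕ ipad = 84 36 36 36 36 36 36.  K' ⊕ opad = ee 5c 5c 5c 5c 5c 5c.
Inner input = (K'⊕ipad) ∥ m = 84 36 36 36 36 36 36 ∥ 30 75 78.
Inner hash: sum = 132+54+54+54+54+54+54+48+117+120 = 741 → 02 e5.
Outer input = (K'⊕opad) ∥ inner = ee 5c 5c 5c 5c 5c 5c ∥ 02 e5.
Outer hash (tag): sum = 238+92+92+92+92+92+92+2+229 = 1021 → 03 fd.

03fd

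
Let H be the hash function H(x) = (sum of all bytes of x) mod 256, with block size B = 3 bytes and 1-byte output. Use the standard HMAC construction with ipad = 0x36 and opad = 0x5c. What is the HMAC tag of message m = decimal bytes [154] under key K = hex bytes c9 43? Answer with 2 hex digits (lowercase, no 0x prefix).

Key hex bytes c9 43 is 2 bytes ≤ B = 3; zero-pad to 3 bytes: K' = c9 43 00.
K' ⊕ ipad = ff 75 36.  K' ⊕ opad = 95 1f 5c.
Inner input = (K'⊕ipad) ∥ m = ff 75 36 ∥ 9a.
Inner hash: sum = 255+117+54+154 = 580; mod 256 = 68 → 44.
Outer input = (K'⊕opad) ∥ inner = 95 1f 5c ∥ 44.
Outer hash (tag): sum = 149+31+92+68 = 340; mod 256 = 84 → 54.

54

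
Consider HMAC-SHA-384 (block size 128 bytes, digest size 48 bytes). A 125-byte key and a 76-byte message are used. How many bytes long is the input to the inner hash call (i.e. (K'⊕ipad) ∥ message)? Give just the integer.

204

Key is 125 ≤ 128 bytes, zero-padded: |K'| = 128.
Inner input = (K'⊕ipad) ∥ m → 128 + 76 = 204 bytes.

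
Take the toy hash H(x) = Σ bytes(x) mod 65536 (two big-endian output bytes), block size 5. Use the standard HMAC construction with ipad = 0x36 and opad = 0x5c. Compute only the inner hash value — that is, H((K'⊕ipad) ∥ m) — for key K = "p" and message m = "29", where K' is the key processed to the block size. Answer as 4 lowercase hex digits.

0189

Key "p" = 70 is 1 byte ≤ B = 5; zero-pad to 5 bytes: K' = 70 00 00 00 00.
K' ⊕ ipad = 46 36 36 36 36.
Inner input = 46 36 36 36 36 ∥ 32 39.
Inner hash: sum = 70+54+54+54+54+50+57 = 393 → 01 89.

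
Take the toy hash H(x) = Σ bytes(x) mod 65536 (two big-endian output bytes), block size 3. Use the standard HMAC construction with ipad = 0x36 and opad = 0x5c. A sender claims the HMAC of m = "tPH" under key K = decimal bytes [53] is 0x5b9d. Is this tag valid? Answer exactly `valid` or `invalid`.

invalid

Key decimal bytes [53] = 35 is 1 byte ≤ B = 3; zero-pad to 3 bytes: K' = 35 00 00.
K' ⊕ ipad = 03 36 36; K' ⊕ opad = 69 5c 5c.
Inner hash: sum = 3+54+54+116+80+72 = 379 → 01 7b.
Outer hash (recomputed tag): sum = 105+92+92+1+123 = 413 → 01 9d.
Recomputed tag = 019d; claimed = 5b9d → mismatch.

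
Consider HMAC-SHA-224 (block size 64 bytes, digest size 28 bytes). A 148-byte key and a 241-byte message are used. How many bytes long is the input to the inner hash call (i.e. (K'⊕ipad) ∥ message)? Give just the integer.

305

Key is 148 > 64 bytes, so it is hashed to 28 bytes then zero-padded to 64: |K'| = 64.
Inner input = (K'⊕ipad) ∥ m → 64 + 241 = 305 bytes.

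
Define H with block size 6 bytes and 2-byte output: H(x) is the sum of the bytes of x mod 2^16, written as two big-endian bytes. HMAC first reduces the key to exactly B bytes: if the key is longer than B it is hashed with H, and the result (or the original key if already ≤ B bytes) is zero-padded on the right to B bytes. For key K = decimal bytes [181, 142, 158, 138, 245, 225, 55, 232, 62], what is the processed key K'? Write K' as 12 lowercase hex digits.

|K| = 9 > B = 6, so first hash the key.
H(K): sum = 181+142+158+138+245+225+55+232+62 = 1438 → 05 9e.
Zero-pad H(K) = 05 9e to 6 bytes: K' = 05 9e 00 00 00 00.

059e00000000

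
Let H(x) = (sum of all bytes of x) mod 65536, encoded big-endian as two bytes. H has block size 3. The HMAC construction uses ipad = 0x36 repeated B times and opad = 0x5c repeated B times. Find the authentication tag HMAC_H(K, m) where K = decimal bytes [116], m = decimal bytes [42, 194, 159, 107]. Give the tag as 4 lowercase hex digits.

Key decimal bytes [116] = 74 is 1 byte ≤ B = 3; zero-pad to 3 bytes: K' = 74 00 00.
K' ⊕ ipad = 42 36 36.  K' ⊕ opad = 28 5c 5c.
Inner input = (K'⊕ipad) ∥ m = 42 36 36 ∥ 2a c2 9f 6b.
Inner hash: sum = 66+54+54+42+194+159+107 = 676 → 02 a4.
Outer input = (K'⊕opad) ∥ inner = 28 5c 5c ∥ 02 a4.
Outer hash (tag): sum = 40+92+92+2+164 = 390 → 01 86.

0186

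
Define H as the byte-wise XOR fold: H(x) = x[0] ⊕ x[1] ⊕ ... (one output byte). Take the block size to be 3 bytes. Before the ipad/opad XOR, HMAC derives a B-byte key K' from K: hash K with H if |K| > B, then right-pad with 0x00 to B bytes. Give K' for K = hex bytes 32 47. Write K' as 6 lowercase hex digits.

Key hex bytes 32 47 is 2 bytes ≤ B = 3; zero-pad to 3 bytes: K' = 32 47 00.

324700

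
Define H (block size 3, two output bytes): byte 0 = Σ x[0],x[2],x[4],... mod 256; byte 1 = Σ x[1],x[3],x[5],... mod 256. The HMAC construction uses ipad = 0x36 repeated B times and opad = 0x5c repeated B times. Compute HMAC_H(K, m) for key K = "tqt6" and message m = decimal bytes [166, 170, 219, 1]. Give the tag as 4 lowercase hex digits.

Key "tqt6" = 74 71 74 36 is 4 bytes > B = 3, so hash it first: H(key) = e8 a7, then zero-pad to 3 bytes: K' = e8 a7 00.
K' ⊕ ipad = de 91 36.  K' ⊕ opad = b4 fb 5c.
Inner input = (K'⊕ipad) ∥ m = de 91 36 ∥ a6 aa db 01.
Inner hash: even-index sum = 447 mod 256 = 191; odd-index sum = 530 mod 256 = 18 → bf 12.
Outer input = (K'⊕opad) ∥ inner = b4 fb 5c ∥ bf 12.
Outer hash (tag): even-index sum = 290 mod 256 = 34; odd-index sum = 442 mod 256 = 186 → 22 ba.

22ba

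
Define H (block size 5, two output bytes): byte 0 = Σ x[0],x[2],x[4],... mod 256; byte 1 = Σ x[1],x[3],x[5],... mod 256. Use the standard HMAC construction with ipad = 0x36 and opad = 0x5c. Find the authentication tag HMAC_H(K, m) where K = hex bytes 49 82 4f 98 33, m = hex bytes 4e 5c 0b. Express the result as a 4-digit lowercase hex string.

52fb

Key hex bytes 49 82 4f 98 33 is exactly B = 5 bytes: K' = 49 82 4f 98 33.
K' ⊕ ipad = 7f b4 79 ae 05.  K' ⊕ opad = 15 de 13 c4 6f.
Inner input = (K'⊕ipad) ∥ m = 7f b4 79 ae 05 ∥ 4e 5c 0b.
Inner hash: even-index sum = 345 mod 256 = 89; odd-index sum = 443 mod 256 = 187 → 59 bb.
Outer input = (K'⊕opad) ∥ inner = 15 de 13 c4 6f ∥ 59 bb.
Outer hash (tag): even-index sum = 338 mod 256 = 82; odd-index sum = 507 mod 256 = 251 → 52 fb.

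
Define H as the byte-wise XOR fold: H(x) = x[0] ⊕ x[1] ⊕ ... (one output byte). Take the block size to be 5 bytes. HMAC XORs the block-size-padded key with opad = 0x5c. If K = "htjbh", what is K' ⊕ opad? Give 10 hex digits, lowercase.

Key "htjbh" = 68 74 6a 62 68 is exactly B = 5 bytes: K' = 68 74 6a 62 68.
XOR each byte with 0x5c: 68⊕5c=34, 74⊕5c=28, 6a⊕5c=36, 62⊕5c=3e, 68⊕5c=34.

3428363e34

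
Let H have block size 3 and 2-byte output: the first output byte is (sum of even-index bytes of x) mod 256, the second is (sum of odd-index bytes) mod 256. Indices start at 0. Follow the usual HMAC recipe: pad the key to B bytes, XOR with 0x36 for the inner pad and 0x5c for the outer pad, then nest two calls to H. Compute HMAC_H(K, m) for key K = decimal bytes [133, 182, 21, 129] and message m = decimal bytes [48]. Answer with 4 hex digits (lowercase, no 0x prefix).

Key decimal bytes [133, 182, 21, 129] = 85 b6 15 81 is 4 bytes > B = 3, so hash it first: H(key) = 9a 37, then zero-pad to 3 bytes: K' = 9a 37 00.
K' ⊕ ipad = ac 01 36.  K' ⊕ opad = c6 6b 5c.
Inner input = (K'⊕ipad) ∥ m = ac 01 36 ∥ 30.
Inner hash: even-index sum = 226 mod 256 = 226; odd-index sum = 49 mod 256 = 49 → e2 31.
Outer input = (K'⊕opad) ∥ inner = c6 6b 5c ∥ e2 31.
Outer hash (tag): even-index sum = 339 mod 256 = 83; odd-index sum = 333 mod 256 = 77 → 53 4d.

534d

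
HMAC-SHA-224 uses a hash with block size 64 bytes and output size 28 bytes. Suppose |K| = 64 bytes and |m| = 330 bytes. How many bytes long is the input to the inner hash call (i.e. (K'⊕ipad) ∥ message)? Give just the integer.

Key is 64 ≤ 64 bytes, zero-padded: |K'| = 64.
Inner input = (K'⊕ipad) ∥ m → 64 + 330 = 394 bytes.

394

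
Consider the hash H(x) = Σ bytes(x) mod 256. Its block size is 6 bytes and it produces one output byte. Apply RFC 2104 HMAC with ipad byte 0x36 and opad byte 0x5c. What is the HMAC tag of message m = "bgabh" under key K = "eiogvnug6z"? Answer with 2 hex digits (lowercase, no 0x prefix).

38

Key "eiogvnug6z" = 65 69 6f 67 76 6e 75 67 36 7a is 10 bytes > B = 6, so hash it first: H(key) = 14, then zero-pad to 6 bytes: K' = 14 00 00 00 00 00.
K' ⊕ ipad = 22 36 36 36 36 36.  K' ⊕ opad = 48 5c 5c 5c 5c 5c.
Inner input = (K'⊕ipad) ∥ m = 22 36 36 36 36 36 ∥ 62 67 61 62 68.
Inner hash: sum = 34+54+54+54+54+54+98+103+97+98+104 = 804; mod 256 = 36 → 24.
Outer input = (K'⊕opad) ∥ inner = 48 5c 5c 5c 5c 5c ∥ 24.
Outer hash (tag): sum = 72+92+92+92+92+92+36 = 568; mod 256 = 56 → 38.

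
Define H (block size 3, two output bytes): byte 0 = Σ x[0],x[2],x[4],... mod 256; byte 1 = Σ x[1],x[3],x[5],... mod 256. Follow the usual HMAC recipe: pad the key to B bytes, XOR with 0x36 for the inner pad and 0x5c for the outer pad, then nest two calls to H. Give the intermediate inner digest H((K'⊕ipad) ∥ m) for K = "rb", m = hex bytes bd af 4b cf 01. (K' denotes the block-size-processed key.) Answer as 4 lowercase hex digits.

f85d

Key "rb" = 72 62 is 2 bytes ≤ B = 3; zero-pad to 3 bytes: K' = 72 62 00.
K' ⊕ ipad = 44 54 36.
Inner input = 44 54 36 ∥ bd af 4b cf 01.
Inner hash: even-index sum = 504 mod 256 = 248; odd-index sum = 349 mod 256 = 93 → f8 5d.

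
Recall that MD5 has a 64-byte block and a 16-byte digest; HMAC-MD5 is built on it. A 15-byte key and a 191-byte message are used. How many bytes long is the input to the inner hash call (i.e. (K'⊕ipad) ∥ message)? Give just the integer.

255

Key is 15 ≤ 64 bytes, zero-padded: |K'| = 64.
Inner input = (K'⊕ipad) ∥ m → 64 + 191 = 255 bytes.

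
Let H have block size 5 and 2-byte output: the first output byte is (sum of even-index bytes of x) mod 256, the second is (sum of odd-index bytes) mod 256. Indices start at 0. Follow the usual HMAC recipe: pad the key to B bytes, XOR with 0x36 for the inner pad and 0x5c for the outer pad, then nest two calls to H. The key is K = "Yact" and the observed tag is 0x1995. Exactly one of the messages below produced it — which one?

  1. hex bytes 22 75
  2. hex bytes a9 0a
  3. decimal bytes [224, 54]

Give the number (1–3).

3

Key "Yact" = 59 61 63 74 is 4 bytes ≤ B = 5; zero-pad to 5 bytes: K' = 59 61 63 74 00.
K' ⊕ ipad = 6f 57 55 42 36; K' ⊕ opad = 05 3d 3f 28 5c.
m1: inner = H(6f 57 55 42 36 22 75) = 6f bb; tag = H(05 3d 3f 28 5c 6f bb) = 5bd4
m2: inner = H(6f 57 55 42 36 a9 0a) = 04 42; tag = H(05 3d 3f 28 5c 04 42) = e269
m3: inner = H(6f 57 55 42 36 e0 36) = 30 79; tag = H(05 3d 3f 28 5c 30 79) = 1995 ← matches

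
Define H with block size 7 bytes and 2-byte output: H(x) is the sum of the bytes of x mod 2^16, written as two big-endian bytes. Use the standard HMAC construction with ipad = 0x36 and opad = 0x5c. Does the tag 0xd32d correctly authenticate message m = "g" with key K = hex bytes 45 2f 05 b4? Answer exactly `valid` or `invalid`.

Key hex bytes 45 2f 05 b4 is 4 bytes ≤ B = 7; zero-pad to 7 bytes: K' = 45 2f 05 b4 00 00 00.
K' ⊕ ipad = 73 19 33 82 36 36 36; K' ⊕ opad = 19 73 59 e8 5c 5c 5c.
Inner hash: sum = 115+25+51+130+54+54+54+103 = 586 → 02 4a.
Outer hash (recomputed tag): sum = 25+115+89+232+92+92+92+2+74 = 813 → 03 2d.
Recomputed tag = 032d; claimed = d32d → mismatch.

invalid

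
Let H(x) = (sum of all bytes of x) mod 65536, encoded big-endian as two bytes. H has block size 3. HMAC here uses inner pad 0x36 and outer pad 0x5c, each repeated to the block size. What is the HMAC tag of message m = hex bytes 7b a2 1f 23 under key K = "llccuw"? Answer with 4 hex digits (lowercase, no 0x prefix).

0217

Key "llccuw" = 6c 6c 63 63 75 77 is 6 bytes > B = 3, so hash it first: H(key) = 02 8a, then zero-pad to 3 bytes: K' = 02 8a 00.
K' ⊕ ipad = 34 bc 36.  K' ⊕ opad = 5e d6 5c.
Inner input = (K'⊕ipad) ∥ m = 34 bc 36 ∥ 7b a2 1f 23.
Inner hash: sum = 52+188+54+123+162+31+35 = 645 → 02 85.
Outer input = (K'⊕opad) ∥ inner = 5e d6 5c ∥ 02 85.
Outer hash (tag): sum = 94+214+92+2+133 = 535 → 02 17.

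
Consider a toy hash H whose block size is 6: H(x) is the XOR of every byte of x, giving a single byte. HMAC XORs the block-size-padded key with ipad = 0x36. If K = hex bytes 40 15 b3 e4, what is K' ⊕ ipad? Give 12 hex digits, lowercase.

762385d23636

Key hex bytes 40 15 b3 e4 is 4 bytes ≤ B = 6; zero-pad to 6 bytes: K' = 40 15 b3 e4 00 00.
XOR each byte with 0x36: 40⊕36=76, 15⊕36=23, b3⊕36=85, e4⊕36=d2, 00⊕36=36, 00⊕36=36.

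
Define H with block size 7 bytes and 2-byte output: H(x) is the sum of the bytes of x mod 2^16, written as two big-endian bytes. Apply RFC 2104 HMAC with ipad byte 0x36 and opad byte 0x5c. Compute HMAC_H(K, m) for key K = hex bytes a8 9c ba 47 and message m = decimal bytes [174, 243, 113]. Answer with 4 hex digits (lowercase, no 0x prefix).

Key hex bytes a8 9c ba 47 is 4 bytes ≤ B = 7; zero-pad to 7 bytes: K' = a8 9c ba 47 00 00 00.
K' ⊕ ipad = 9e aa 8c 71 36 36 36.  K' ⊕ opad = f4 c0 e6 1b 5c 5c 5c.
Inner input = (K'⊕ipad) ∥ m = 9e aa 8c 71 36 36 36 ∥ ae f3 71.
Inner hash: sum = 158+170+140+113+54+54+54+174+243+113 = 1273 → 04 f9.
Outer input = (K'⊕opad) ∥ inner = f4 c0 e6 1b 5c 5c 5c ∥ 04 f9.
Outer hash (tag): sum = 244+192+230+27+92+92+92+4+249 = 1222 → 04 c6.

04c6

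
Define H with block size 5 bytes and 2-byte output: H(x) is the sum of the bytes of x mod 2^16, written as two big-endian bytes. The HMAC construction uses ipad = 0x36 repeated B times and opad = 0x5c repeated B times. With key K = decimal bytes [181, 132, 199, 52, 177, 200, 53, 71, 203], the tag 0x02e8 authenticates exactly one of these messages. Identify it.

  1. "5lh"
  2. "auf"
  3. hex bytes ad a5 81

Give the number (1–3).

2

Key decimal bytes [181, 132, 199, 52, 177, 200, 53, 71, 203] = b5 84 c7 34 b1 c8 35 47 cb is 9 bytes > B = 5, so hash it first: H(key) = 04 f4, then zero-pad to 5 bytes: K' = 04 f4 00 00 00.
K' ⊕ ipad = 32 c2 36 36 36; K' ⊕ opad = 58 a8 5c 5c 5c.
m1: inner = H(32 c2 36 36 36 35 6c 68) = 02 9f; tag = H(58 a8 5c 5c 5c 02 9f) = 02b5
m2: inner = H(32 c2 36 36 36 61 75 66) = 02 d2; tag = H(58 a8 5c 5c 5c 02 d2) = 02e8 ← matches
m3: inner = H(32 c2 36 36 36 ad a5 81) = 03 69; tag = H(58 a8 5c 5c 5c 03 69) = 0280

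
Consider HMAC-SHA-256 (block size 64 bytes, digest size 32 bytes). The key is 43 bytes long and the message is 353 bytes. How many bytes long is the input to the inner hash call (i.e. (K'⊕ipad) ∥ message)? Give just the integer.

417

Key is 43 ≤ 64 bytes, zero-padded: |K'| = 64.
Inner input = (K'⊕ipad) ∥ m → 64 + 353 = 417 bytes.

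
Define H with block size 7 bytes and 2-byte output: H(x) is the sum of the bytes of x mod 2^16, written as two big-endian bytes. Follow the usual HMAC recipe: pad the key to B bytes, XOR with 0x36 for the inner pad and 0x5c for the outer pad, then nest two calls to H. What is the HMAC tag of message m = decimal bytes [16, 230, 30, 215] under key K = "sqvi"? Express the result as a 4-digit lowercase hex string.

Key "sqvi" = 73 71 76 69 is 4 bytes ≤ B = 7; zero-pad to 7 bytes: K' = 73 71 76 69 00 00 00.
K' ⊕ ipad = 45 47 40 5f 36 36 36.  K' ⊕ opad = 2f 2d 2a 35 5c 5c 5c.
Inner input = (K'⊕ipad) ∥ m = 45 47 40 5f 36 36 36 ∥ 10 e6 1e d7.
Inner hash: sum = 69+71+64+95+54+54+54+16+230+30+215 = 952 → 03 b8.
Outer input = (K'⊕opad) ∥ inner = 2f 2d 2a 35 5c 5c 5c ∥ 03 b8.
Outer hash (tag): sum = 47+45+42+53+92+92+92+3+184 = 650 → 02 8a.

028a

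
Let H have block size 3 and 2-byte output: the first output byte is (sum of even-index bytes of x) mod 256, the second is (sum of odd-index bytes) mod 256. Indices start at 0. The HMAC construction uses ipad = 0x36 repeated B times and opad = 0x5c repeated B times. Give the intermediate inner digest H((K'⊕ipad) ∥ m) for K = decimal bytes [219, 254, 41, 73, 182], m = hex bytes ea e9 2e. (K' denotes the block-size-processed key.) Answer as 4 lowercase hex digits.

ab89

Key decimal bytes [219, 254, 41, 73, 182] = db fe 29 49 b6 is 5 bytes > B = 3, so hash it first: H(key) = ba 47, then zero-pad to 3 bytes: K' = ba 47 00.
K' ⊕ ipad = 8c 71 36.
Inner input = 8c 71 36 ∥ ea e9 2e.
Inner hash: even-index sum = 427 mod 256 = 171; odd-index sum = 393 mod 256 = 137 → ab 89.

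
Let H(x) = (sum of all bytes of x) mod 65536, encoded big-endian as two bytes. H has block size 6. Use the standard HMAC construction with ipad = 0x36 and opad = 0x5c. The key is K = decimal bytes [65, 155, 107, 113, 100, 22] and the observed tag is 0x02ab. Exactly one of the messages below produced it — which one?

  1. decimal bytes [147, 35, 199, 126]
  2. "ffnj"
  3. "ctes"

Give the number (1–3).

Key decimal bytes [65, 155, 107, 113, 100, 22] = 41 9b 6b 71 64 16 is exactly B = 6 bytes: K' = 41 9b 6b 71 64 16.
K' ⊕ ipad = 77 ad 5d 47 52 20; K' ⊕ opad = 1d c7 37 2d 38 4a.
m1: inner = H(77 ad 5d 47 52 20 93 23 c7 7e) = 04 35; tag = H(1d c7 37 2d 38 4a 04 35) = 0203
m2: inner = H(77 ad 5d 47 52 20 66 66 6e 6a) = 03 de; tag = H(1d c7 37 2d 38 4a 03 de) = 02ab ← matches
m3: inner = H(77 ad 5d 47 52 20 63 74 65 73) = 03 e9; tag = H(1d c7 37 2d 38 4a 03 e9) = 02b6

2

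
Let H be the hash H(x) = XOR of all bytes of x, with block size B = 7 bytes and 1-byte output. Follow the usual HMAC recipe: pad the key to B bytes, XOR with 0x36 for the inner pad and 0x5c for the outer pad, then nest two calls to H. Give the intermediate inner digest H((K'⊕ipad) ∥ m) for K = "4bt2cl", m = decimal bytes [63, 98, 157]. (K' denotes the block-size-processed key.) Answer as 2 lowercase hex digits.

e9

Key "4bt2cl" = 34 62 74 32 63 6c is 6 bytes ≤ B = 7; zero-pad to 7 bytes: K' = 34 62 74 32 63 6c 00.
K' ⊕ ipad = 02 54 42 04 55 5a 36.
Inner input = 02 54 42 04 55 5a 36 ∥ 3f 62 9d.
Inner hash: XOR 02⊕54⊕42⊕04⊕55⊕5a⊕36⊕3f⊕62⊕9d = e9.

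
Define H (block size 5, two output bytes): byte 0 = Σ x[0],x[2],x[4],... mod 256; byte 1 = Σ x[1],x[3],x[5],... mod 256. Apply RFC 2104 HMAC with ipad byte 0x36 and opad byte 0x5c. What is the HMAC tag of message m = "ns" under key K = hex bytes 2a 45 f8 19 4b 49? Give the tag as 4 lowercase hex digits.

Key hex bytes 2a 45 f8 19 4b 49 is 6 bytes > B = 5, so hash it first: H(key) = 6d a7, then zero-pad to 5 bytes: K' = 6d a7 00 00 00.
K' ⊕ ipad = 5b 91 36 36 36.  K' ⊕ opad = 31 fb 5c 5c 5c.
Inner input = (K'⊕ipad) ∥ m = 5b 91 36 36 36 ∥ 6e 73.
Inner hash: even-index sum = 314 mod 256 = 58; odd-index sum = 309 mod 256 = 53 → 3a 35.
Outer input = (K'⊕opad) ∥ inner = 31 fb 5c 5c 5c ∥ 3a 35.
Outer hash (tag): even-index sum = 286 mod 256 = 30; odd-index sum = 401 mod 256 = 145 → 1e 91.

1e91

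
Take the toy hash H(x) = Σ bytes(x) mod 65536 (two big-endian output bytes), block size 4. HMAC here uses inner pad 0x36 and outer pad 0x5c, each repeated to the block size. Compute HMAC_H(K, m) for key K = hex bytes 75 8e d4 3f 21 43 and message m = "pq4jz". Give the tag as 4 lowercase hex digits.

Key hex bytes 75 8e d4 3f 21 43 is 6 bytes > B = 4, so hash it first: H(key) = 02 7a, then zero-pad to 4 bytes: K' = 02 7a 00 00.
K' ⊕ ipad = 34 4c 36 36.  K' ⊕ opad = 5e 26 5c 5c.
Inner input = (K'⊕ipad) ∥ m = 34 4c 36 36 ∥ 70 71 34 6a 7a.
Inner hash: sum = 52+76+54+54+112+113+52+106+122 = 741 → 02 e5.
Outer input = (K'⊕opad) ∥ inner = 5e 26 5c 5c ∥ 02 e5.
Outer hash (tag): sum = 94+38+92+92+2+229 = 547 → 02 23.

0223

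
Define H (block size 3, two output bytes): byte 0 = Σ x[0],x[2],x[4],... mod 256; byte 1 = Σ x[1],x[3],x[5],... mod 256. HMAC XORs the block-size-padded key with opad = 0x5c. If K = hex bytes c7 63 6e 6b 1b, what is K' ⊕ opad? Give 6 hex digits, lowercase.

Key hex bytes c7 63 6e 6b 1b is 5 bytes > B = 3, so hash it first: H(key) = 50 ce, then zero-pad to 3 bytes: K' = 50 ce 00.
XOR each byte with 0x5c: 50⊕5c=0c, ce⊕5c=92, 00⊕5c=5c.

0c925c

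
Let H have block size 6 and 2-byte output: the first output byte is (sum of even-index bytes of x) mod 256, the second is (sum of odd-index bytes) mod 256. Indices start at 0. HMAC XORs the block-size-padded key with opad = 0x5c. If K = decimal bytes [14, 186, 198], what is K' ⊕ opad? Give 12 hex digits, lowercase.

52e69a5c5c5c

Key decimal bytes [14, 186, 198] = 0e ba c6 is 3 bytes ≤ B = 6; zero-pad to 6 bytes: K' = 0e ba c6 00 00 00.
XOR each byte with 0x5c: 0e⊕5c=52, ba⊕5c=e6, c6⊕5c=9a, 00⊕5c=5c, 00⊕5c=5c, 00⊕5c=5c.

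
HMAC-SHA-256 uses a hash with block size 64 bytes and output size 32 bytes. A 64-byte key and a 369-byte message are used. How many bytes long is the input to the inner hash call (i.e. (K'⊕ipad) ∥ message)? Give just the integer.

Key is 64 ≤ 64 bytes, zero-padded: |K'| = 64.
Inner input = (K'⊕ipad) ∥ m → 64 + 369 = 433 bytes.

433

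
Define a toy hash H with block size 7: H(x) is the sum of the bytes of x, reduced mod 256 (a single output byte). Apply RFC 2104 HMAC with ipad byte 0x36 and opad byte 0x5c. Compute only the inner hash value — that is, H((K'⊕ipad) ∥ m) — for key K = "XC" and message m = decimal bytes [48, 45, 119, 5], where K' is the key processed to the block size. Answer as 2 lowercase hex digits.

ca

Key "XC" = 58 43 is 2 bytes ≤ B = 7; zero-pad to 7 bytes: K' = 58 43 00 00 00 00 00.
K' ⊕ ipad = 6e 75 36 36 36 36 36.
Inner input = 6e 75 36 36 36 36 36 ∥ 30 2d 77 05.
Inner hash: sum = 110+117+54+54+54+54+54+48+45+119+5 = 714; mod 256 = 202 → ca.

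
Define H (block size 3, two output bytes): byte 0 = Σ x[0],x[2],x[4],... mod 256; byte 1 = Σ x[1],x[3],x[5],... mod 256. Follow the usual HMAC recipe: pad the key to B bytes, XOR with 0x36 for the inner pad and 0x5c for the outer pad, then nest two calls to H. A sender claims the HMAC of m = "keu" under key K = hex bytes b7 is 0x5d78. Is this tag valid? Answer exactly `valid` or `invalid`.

valid

Key hex bytes b7 is 1 byte ≤ B = 3; zero-pad to 3 bytes: K' = b7 00 00.
K' ⊕ ipad = 81 36 36; K' ⊕ opad = eb 5c 5c.
Inner hash: even-index sum = 284 mod 256 = 28; odd-index sum = 278 mod 256 = 22 → 1c 16.
Outer hash (recomputed tag): even-index sum = 349 mod 256 = 93; odd-index sum = 120 mod 256 = 120 → 5d 78.
Recomputed tag = 5d78; claimed = 5d78 → match.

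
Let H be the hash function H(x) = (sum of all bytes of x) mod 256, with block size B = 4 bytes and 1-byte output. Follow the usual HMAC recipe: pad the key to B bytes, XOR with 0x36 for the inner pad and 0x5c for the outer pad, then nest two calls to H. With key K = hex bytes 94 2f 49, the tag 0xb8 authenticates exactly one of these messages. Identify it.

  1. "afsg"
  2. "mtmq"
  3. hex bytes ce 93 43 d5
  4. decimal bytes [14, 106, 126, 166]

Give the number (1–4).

Key hex bytes 94 2f 49 is 3 bytes ≤ B = 4; zero-pad to 4 bytes: K' = 94 2f 49 00.
K' ⊕ ipad = a2 19 7f 36; K' ⊕ opad = c8 73 15 5c.
m1: inner = H(a2 19 7f 36 61 66 73 67) = 11; tag = H(c8 73 15 5c 11) = bd
m2: inner = H(a2 19 7f 36 6d 74 6d 71) = 2f; tag = H(c8 73 15 5c 2f) = db
m3: inner = H(a2 19 7f 36 ce 93 43 d5) = e9; tag = H(c8 73 15 5c e9) = 95
m4: inner = H(a2 19 7f 36 0e 6a 7e a6) = 0c; tag = H(c8 73 15 5c 0c) = b8 ← matches

4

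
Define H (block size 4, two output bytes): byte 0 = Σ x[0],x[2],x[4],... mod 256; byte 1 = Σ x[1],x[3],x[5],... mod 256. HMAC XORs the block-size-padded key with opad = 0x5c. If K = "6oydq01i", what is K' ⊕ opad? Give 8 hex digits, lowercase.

Key "6oydq01i" = 36 6f 79 64 71 30 31 69 is 8 bytes > B = 4, so hash it first: H(key) = 51 6c, then zero-pad to 4 bytes: K' = 51 6c 00 00.
XOR each byte with 0x5c: 51⊕5c=0d, 6c⊕5c=30, 00⊕5c=5c, 00⊕5c=5c.

0d305c5c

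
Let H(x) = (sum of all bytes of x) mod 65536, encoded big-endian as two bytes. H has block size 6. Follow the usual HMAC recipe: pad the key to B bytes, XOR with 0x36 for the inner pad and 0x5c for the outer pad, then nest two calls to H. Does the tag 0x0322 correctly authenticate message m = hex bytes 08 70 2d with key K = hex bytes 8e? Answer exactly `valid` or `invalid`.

invalid

Key hex bytes 8e is 1 byte ≤ B = 6; zero-pad to 6 bytes: K' = 8e 00 00 00 00 00.
K' ⊕ ipad = b8 36 36 36 36 36; K' ⊕ opad = d2 5c 5c 5c 5c 5c.
Inner hash: sum = 184+54+54+54+54+54+8+112+45 = 619 → 02 6b.
Outer hash (recomputed tag): sum = 210+92+92+92+92+92+2+107 = 779 → 03 0b.
Recomputed tag = 030b; claimed = 0322 → mismatch.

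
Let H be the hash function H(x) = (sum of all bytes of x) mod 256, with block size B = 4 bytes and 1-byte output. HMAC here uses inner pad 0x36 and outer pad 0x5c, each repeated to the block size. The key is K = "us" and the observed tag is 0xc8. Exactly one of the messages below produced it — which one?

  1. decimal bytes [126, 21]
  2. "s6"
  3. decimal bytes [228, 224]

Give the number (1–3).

Key "us" = 75 73 is 2 bytes ≤ B = 4; zero-pad to 4 bytes: K' = 75 73 00 00.
K' ⊕ ipad = 43 45 36 36; K' ⊕ opad = 29 2f 5c 5c.
m1: inner = H(43 45 36 36 7e 15) = 87; tag = H(29 2f 5c 5c 87) = 97
m2: inner = H(43 45 36 36 73 36) = 9d; tag = H(29 2f 5c 5c 9d) = ad
m3: inner = H(43 45 36 36 e4 e0) = b8; tag = H(29 2f 5c 5c b8) = c8 ← matches

3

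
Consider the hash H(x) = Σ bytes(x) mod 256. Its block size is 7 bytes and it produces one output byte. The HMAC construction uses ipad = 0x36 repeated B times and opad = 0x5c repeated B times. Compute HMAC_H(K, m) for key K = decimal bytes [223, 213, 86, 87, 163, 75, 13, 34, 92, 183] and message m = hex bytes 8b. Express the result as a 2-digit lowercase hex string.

6b

Key decimal bytes [223, 213, 86, 87, 163, 75, 13, 34, 92, 183] = df d5 56 57 a3 4b 0d 22 5c b7 is 10 bytes > B = 7, so hash it first: H(key) = 91, then zero-pad to 7 bytes: K' = 91 00 00 00 00 00 00.
K' ⊕ ipad = a7 36 36 36 36 36 36.  K' ⊕ opad = cd 5c 5c 5c 5c 5c 5c.
Inner input = (K'⊕ipad) ∥ m = a7 36 36 36 36 36 36 ∥ 8b.
Inner hash: sum = 167+54+54+54+54+54+54+139 = 630; mod 256 = 118 → 76.
Outer input = (K'⊕opad) ∥ inner = cd 5c 5c 5c 5c 5c 5c ∥ 76.
Outer hash (tag): sum = 205+92+92+92+92+92+92+118 = 875; mod 256 = 107 → 6b.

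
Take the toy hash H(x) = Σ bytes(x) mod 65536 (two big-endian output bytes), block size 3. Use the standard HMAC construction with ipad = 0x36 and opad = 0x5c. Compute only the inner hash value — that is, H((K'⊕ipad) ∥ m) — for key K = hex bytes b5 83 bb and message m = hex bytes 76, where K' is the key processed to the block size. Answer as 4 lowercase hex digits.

023b

Key hex bytes b5 83 bb is exactly B = 3 bytes: K' = b5 83 bb.
K' ⊕ ipad = 83 b5 8d.
Inner input = 83 b5 8d ∥ 76.
Inner hash: sum = 131+181+141+118 = 571 → 02 3b.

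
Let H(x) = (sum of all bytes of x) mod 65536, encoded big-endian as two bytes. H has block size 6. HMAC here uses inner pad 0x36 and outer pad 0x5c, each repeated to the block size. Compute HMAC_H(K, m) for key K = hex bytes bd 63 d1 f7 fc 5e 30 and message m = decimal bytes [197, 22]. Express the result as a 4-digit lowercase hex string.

0221

Key hex bytes bd 63 d1 f7 fc 5e 30 is 7 bytes > B = 6, so hash it first: H(key) = 04 72, then zero-pad to 6 bytes: K' = 04 72 00 00 00 00.
K' ⊕ ipad = 32 44 36 36 36 36.  K' ⊕ opad = 58 2e 5c 5c 5c 5c.
Inner input = (K'⊕ipad) ∥ m = 32 44 36 36 36 36 ∥ c5 16.
Inner hash: sum = 50+68+54+54+54+54+197+22 = 553 → 02 29.
Outer input = (K'⊕opad) ∥ inner = 58 2e 5c 5c 5c 5c ∥ 02 29.
Outer hash (tag): sum = 88+46+92+92+92+92+2+41 = 545 → 02 21.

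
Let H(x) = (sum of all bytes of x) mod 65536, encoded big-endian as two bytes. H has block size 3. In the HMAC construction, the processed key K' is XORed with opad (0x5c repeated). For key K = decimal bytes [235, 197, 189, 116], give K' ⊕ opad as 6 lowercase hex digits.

5ebd5c

Key decimal bytes [235, 197, 189, 116] = eb c5 bd 74 is 4 bytes > B = 3, so hash it first: H(key) = 02 e1, then zero-pad to 3 bytes: K' = 02 e1 00.
XOR each byte with 0x5c: 02⊕5c=5e, e1⊕5c=bd, 00⊕5c=5c.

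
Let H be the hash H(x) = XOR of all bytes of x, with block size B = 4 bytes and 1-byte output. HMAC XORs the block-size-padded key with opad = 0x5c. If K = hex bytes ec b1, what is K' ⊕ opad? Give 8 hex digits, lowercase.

b0ed5c5c

Key hex bytes ec b1 is 2 bytes ≤ B = 4; zero-pad to 4 bytes: K' = ec b1 00 00.
XOR each byte with 0x5c: ec⊕5c=b0, b1⊕5c=ed, 00⊕5c=5c, 00⊕5c=5c.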